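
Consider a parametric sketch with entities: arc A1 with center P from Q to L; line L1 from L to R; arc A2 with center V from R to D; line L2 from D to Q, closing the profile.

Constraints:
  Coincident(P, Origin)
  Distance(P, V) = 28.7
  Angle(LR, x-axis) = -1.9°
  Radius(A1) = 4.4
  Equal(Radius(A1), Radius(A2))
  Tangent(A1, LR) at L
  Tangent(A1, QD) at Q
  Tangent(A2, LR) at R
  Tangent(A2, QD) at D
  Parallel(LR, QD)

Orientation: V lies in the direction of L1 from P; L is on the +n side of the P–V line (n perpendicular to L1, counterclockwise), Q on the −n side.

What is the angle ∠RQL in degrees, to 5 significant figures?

72.953°

The slot axis is L1's direction at -1.9°, so u = (cos -1.9°, sin -1.9°) = (0.99945, -0.033155) and n = (−sin -1.9°, cos -1.9°) = (0.033155, 0.99945). P is at the origin and V lies 28.7 along u from P, so V = 28.7·u = (28.684, -0.95155). Tangency of A1 to both parallel lines with radius 4.4 puts L and Q at P ± 4.4·n: L = (0.14588, 4.3976), Q = (-0.14588, -4.3976). Equal radii place R and D the same way about V: R = V + 4.4·n = (28.830, 3.4460), D = V − 4.4·n = (28.538, -5.3491). Then cos ∠RQL = QR·QL / (|QR||QL|), giving 72.953°.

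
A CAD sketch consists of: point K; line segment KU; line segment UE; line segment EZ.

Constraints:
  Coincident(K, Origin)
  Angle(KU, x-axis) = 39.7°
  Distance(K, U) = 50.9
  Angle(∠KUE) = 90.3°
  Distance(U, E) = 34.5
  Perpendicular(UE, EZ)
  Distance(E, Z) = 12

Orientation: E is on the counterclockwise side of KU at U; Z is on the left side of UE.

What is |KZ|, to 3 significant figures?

52.2

∠KUE = 90.3°, so UE runs at 39.7° + (180° − 90.3°) = 129° from the x-axis; with |UE| = 34.5, E = U + 34.5·(cos 129°, sin 129°) = (17.3, 59.2). UE is perpendicular to EZ; with |EZ| = 12.0 on the left of UE, Z = E + 12.0·(-0.773, -0.635) = (7.99, 51.6). Then |KZ| = |Z − K| = 52.2.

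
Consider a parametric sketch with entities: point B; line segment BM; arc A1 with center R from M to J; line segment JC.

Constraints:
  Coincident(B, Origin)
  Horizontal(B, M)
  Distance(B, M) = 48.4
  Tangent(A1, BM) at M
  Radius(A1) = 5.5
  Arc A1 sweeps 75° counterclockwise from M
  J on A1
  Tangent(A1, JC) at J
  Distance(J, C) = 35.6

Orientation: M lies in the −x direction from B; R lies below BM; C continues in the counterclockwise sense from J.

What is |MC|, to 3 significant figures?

41.1

On A1, M sits at bearing 90° from R; a 75° counterclockwise sweep puts J at bearing 165°, so J = R + 5.5·(cos 165°, sin 165°) = (-53.7, -4.08). Tangency of A1 to JC means the radius RJ is perpendicular to JC, so JC runs along (−sin 165°, cos 165°); with |JC| = 35.6, C = (-62.9, -38.5). Then |MC| = |C − M| = 41.1.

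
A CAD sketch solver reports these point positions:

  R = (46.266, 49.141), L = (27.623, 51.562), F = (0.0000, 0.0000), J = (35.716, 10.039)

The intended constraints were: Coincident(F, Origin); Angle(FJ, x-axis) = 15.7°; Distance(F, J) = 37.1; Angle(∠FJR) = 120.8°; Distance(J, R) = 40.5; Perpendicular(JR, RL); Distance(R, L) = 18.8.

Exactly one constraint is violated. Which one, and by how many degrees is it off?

Perpendicular(JR, RL) — off by 7.70°.

F = (0.00, 0.00) ✓; FJ at 15.70° ✓; |FJ| = 37.10 ✓; ∠FJR = 120.8° ✓; |JR| = 40.50 ✓; ∠(JR, RL) = 97.70° ✗; |RL| = 18.80 ✓.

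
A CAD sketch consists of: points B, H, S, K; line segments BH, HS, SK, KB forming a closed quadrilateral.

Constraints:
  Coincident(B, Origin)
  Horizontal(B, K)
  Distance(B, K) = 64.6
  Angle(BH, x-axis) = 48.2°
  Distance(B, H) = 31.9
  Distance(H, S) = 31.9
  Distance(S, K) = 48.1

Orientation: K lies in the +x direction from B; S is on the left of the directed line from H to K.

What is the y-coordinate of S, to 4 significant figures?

44.25

B is at the origin; BK is horizontal with |BK| = 64.6 and K in +x, so K = (64.6, 0). BH runs at 48.2° with |BH| = 31.9, so H = (21.26, 23.78). S is determined by |HS| = 31.9 and |SK| = 48.1 together: it lies at the intersection of circle(H, 31.9) and circle(K, 48.1). With |HK| = 49.43, the foot of the radical line on HK is 11.61 from H and the perpendicular offset is √(31.9² − 11.61²) = 29.71. Taking the left-of-HK solution: S = (45.73, 44.25).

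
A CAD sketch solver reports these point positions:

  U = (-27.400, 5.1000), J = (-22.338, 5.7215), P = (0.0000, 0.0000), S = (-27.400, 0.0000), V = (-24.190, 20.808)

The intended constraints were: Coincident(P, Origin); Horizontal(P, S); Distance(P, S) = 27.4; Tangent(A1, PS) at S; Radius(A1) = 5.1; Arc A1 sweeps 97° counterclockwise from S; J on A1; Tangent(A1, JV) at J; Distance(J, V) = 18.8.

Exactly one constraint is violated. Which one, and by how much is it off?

Distance(J, V) = 18.8 — off by 3.60.

P = (0.00, 0.00) ✓; P.y = 0.00, S.y = 0.00 ✓; |PS| = 27.40 ✓; ∠(US, SP) = 90.00° ✓; |US| = 5.100 ✓; bearing(U→J) − bearing(U→S) = 97.00° ✓; |UJ| = 5.100 ✓; ∠(UJ, JV) = 90.00° ✓; |JV| = 15.20 ✗.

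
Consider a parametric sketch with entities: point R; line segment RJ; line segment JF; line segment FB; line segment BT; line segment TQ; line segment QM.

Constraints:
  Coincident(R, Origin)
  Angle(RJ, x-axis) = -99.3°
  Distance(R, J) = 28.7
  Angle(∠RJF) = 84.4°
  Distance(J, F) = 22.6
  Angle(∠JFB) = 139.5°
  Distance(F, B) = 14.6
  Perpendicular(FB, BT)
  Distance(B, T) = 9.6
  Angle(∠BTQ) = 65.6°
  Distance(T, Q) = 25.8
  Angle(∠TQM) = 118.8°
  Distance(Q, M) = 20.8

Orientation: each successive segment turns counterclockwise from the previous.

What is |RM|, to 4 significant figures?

58.08

R is at the origin; RJ runs at -99.3° with length 28.7, so J = (-4.638, -28.32). ∠RJF = 84.4° gives JF at -3.700° from the x-axis; with |JF| = 22.6, F = (17.91, -29.78). ∠JFB = 139.5° gives FB at 36.80° from the x-axis; with |FB| = 14.6, B = (29.61, -21.04). FB is perpendicular to BT, so BT runs at 126.8°; with |BT| = 9.6, T = (23.85, -13.35). ∠BTQ = 65.6° gives TQ at -118.8° from the x-axis; with |TQ| = 25.8, Q = (11.43, -35.96). ∠TQM = 118.8° gives QM at -57.60° from the x-axis; with |QM| = 20.8, M = (22.57, -53.52). Then |RM| = |M − R| = 58.08.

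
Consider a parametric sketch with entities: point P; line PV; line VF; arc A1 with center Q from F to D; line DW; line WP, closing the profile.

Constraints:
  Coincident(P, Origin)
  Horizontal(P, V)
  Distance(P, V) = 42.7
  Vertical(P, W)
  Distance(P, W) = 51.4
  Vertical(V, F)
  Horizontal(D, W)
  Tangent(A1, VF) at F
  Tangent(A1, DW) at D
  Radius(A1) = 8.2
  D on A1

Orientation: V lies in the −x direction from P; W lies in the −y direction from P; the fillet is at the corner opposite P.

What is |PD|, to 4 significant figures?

61.90

P is at the origin; P and V share the same y with |PV| = 42.7 and V on the −x side, so V = (-42.70, 0.000). PW is vertical with |PW| = 51.4 and W on the −y side, so W = (0.000, -51.40). The virtual corner opposite P is at (-42.70, -51.40). Tangency of A1 to VF means the radius QF is perpendicular to VF and since A1 is tangent to DW there, QD ⟂ DW, with radius 8.2, so the center Q sits 8.2 in from both sides at Q = (-34.50, -43.20). That places the tangent points at F = (-42.70, -43.20) on VF and D = (-34.50, -51.40) on DW. Then |PD| = |D − P| = 61.90.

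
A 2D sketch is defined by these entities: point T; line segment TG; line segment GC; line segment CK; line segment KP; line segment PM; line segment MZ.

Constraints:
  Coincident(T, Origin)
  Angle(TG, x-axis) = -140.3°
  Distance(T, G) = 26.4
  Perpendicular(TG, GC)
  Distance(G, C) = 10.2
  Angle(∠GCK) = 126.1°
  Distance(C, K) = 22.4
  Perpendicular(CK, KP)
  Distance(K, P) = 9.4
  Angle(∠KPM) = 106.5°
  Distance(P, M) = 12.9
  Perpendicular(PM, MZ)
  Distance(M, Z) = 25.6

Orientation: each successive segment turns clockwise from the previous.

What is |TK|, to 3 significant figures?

24.8

The perpendicularity gives GC at right angles to TG, so GC runs at 130°; with |GC| = 10.2, C = (-26.8, -9.02). ∠GCK = 126.1° gives CK at 75.8° from the x-axis; with |CK| = 22.4, K = (-21.3, 12.7). Then |TK| = |K − T| = 24.8.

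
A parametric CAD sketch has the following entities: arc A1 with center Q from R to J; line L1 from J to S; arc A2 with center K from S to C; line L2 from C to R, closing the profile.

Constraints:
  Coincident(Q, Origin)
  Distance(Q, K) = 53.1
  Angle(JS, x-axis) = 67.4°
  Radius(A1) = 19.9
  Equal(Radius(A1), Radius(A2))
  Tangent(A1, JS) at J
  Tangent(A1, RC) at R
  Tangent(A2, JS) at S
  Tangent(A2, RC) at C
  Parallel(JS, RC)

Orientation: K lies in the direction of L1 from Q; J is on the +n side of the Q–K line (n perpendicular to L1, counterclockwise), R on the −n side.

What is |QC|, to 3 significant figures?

56.7

The slot axis is L1's direction at 67.4°, so u = (cos 67.4°, sin 67.4°) = (0.384, 0.923) and n = (−sin 67.4°, cos 67.4°) = (-0.923, 0.384). Q is at the origin and K lies 53.1 along u from Q, so K = 53.1·u = (20.4, 49.0). Tangency of A1 to both parallel lines with radius 19.9 puts J and R at Q ± 19.9·n: J = (-18.4, 7.65), R = (18.4, -7.65). Equal radii place S and C the same way about K: S = K + 19.9·n = (2.03, 56.7), C = K − 19.9·n = (38.8, 41.4). Then |QC| = |C − Q| = 56.7.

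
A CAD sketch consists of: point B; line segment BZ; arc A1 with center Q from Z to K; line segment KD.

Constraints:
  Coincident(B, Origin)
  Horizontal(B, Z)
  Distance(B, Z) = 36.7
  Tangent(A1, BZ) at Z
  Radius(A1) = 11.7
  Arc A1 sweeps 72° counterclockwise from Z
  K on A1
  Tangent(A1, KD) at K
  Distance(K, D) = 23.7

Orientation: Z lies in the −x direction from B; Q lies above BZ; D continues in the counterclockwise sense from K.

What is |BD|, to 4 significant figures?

35.65

B is at the origin; BZ is horizontal with |BZ| = 36.7 and Z on the −x side, so Z = (-36.70, 0.000). Tangency of A1 to BZ means the radius QZ is perpendicular to BZ, so Q = Z + (0, 11.7) = (-36.70, 11.70). On A1, Z sits at bearing -90° from Q; a 72° counterclockwise sweep puts K at bearing -18°, so K = Q + 11.7·(cos -18°, sin -18°) = (-25.57, 8.085). The tangent condition forces QK to be normal to KD, so KD runs along (−sin -18°, cos -18°); with |KD| = 23.7, D = (-18.25, 30.62). Then |BD| = |D − B| = 35.65.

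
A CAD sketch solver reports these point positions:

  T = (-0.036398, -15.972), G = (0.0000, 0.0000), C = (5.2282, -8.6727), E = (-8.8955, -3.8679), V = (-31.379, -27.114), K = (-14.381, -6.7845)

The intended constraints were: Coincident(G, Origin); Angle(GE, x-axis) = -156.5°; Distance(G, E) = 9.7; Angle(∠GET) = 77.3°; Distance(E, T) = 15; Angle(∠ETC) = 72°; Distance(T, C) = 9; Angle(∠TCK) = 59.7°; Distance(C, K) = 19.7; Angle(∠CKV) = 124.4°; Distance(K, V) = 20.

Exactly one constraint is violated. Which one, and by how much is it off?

Distance(K, V) = 20 — off by 6.50.

G = (0.00, 0.00) ✓; GE at -156.5° ✓; |GE| = 9.700 ✓; ∠GET = 77.30° ✓; |ET| = 15.00 ✓; ∠ETC = 72.00° ✓; |TC| = 9.000 ✓; ∠TCK = 59.70° ✓; |CK| = 19.70 ✓; ∠CKV = 124.4° ✓; |KV| = 26.50 ✗.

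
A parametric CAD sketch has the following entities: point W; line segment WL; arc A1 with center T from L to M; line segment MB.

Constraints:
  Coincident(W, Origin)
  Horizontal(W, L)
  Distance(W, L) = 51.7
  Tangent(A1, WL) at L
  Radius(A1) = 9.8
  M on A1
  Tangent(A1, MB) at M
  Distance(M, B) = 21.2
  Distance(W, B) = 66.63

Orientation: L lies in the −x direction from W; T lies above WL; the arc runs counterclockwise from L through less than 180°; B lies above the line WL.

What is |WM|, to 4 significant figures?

47.23

Checks: |TM| = 9.800 ✓; ∠(TM, MB) = 90.00° ✓; |MB| = 21.20 ✓; |WB| = 66.63 ✓.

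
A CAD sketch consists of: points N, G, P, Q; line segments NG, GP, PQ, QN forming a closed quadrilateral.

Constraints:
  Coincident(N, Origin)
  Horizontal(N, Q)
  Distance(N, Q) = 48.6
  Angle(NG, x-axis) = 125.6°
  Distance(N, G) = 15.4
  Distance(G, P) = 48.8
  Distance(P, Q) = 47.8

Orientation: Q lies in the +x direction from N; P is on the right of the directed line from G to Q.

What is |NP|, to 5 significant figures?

33.709

Checks: |GP| = 48.80 ✓; |PQ| = 47.80 ✓.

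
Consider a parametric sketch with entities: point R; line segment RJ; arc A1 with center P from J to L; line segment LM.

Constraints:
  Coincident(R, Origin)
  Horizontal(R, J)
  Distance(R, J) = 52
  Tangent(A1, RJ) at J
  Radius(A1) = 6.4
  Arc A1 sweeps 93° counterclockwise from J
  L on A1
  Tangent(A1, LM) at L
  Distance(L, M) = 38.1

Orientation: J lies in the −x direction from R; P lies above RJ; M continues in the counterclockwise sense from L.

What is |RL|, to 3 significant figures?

46.1

R is at the origin; RJ is horizontal with |RJ| = 52.0 and J on the −x side, so J = (-52.0, 0.00). Tangency of A1 to RJ means the radius PJ is perpendicular to RJ, so P = J + (0, 6.4) = (-52.0, 6.40). On A1, J sits at bearing -90° from P; a 93° counterclockwise sweep puts L at bearing 3°, so L = P + 6.4·(cos 3°, sin 3°) = (-45.6, 6.73). Then |RL| = |L − R| = 46.1.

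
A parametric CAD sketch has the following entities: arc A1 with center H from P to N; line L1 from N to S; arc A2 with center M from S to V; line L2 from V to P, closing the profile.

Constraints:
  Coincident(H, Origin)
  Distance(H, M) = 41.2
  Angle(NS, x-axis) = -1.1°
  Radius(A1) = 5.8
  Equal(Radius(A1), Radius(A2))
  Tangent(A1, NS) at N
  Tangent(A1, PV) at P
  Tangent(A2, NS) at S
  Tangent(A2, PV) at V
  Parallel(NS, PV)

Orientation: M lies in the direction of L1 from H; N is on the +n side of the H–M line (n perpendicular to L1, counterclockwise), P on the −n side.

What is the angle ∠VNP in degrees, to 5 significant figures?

74.275°

The slot axis is L1's direction at -1.1°, so u = (cos -1.1°, sin -1.1°) = (0.99982, -0.019197) and n = (−sin -1.1°, cos -1.1°) = (0.019197, 0.99982). H is at the origin and M lies 41.2 along u from H, so M = 41.2·u = (41.192, -0.79093). Tangency of A1 to both parallel lines with radius 5.8 puts N and P at H ± 5.8·n: N = (0.11135, 5.7989), P = (-0.11135, -5.7989). Equal radii place S and V the same way about M: S = M + 5.8·n = (41.304, 5.0080), V = M − 5.8·n = (41.081, -6.5899). Then cos ∠VNP = NV·NP / (|NV||NP|), giving 74.275°.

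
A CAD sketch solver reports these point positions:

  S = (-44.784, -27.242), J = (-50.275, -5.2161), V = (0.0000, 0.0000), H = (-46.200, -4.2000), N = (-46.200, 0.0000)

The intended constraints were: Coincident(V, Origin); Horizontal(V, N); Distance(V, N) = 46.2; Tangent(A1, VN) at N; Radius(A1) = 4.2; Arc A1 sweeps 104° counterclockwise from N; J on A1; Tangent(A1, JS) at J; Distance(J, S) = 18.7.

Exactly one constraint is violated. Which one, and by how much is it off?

Distance(J, S) = 18.7 — off by 4.00.

V = (0.00, 0.00) ✓; V.y = 0.00, N.y = 0.00 ✓; |VN| = 46.20 ✓; ∠(HN, NV) = 90.00° ✓; |HN| = 4.200 ✓; bearing(H→J) − bearing(H→N) = 104.0° ✓; |HJ| = 4.200 ✓; ∠(HJ, JS) = 90.00° ✓; |JS| = 22.70 ✗.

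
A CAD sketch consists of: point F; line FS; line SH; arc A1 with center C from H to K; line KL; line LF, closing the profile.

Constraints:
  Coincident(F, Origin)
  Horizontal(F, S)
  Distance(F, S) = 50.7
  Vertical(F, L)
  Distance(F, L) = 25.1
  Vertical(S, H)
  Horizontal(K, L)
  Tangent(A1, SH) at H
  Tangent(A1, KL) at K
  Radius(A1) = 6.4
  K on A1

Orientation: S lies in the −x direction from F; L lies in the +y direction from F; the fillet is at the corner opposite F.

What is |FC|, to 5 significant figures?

48.085

F is at the origin; FS is horizontal with |FS| = 50.7 and S on the −x side, so S = (-50.700, 0.0000). F and L share the same x with |FL| = 25.1 and L on the +y side, so L = (0.0000, 25.100). The virtual corner opposite F is at (-50.700, 25.100). Since A1 is tangent to SH there, CH ⟂ SH and the tangent condition forces CK to be normal to KL, with radius 6.4, so the center C sits 6.4 in from both sides at C = (-44.300, 18.700). Then |FC| = |C − F| = 48.085.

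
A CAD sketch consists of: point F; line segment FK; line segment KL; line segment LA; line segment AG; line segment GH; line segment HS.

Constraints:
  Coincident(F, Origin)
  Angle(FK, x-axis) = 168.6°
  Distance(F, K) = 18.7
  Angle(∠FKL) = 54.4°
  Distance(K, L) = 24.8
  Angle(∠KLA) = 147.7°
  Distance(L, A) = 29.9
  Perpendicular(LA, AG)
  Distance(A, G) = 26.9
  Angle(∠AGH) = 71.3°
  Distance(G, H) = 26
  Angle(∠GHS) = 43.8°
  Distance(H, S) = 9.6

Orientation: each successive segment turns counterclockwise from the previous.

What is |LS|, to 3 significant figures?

20.1

F is at the origin; FK runs at 168.6° with length 18.7, so K = (-18.3, 3.70). ∠FKL = 54.4° gives KL at -65.8° from the x-axis; with |KL| = 24.8, L = (-8.16, -18.9). ∠KLA = 147.7° gives LA at -33.5° from the x-axis; with |LA| = 29.9, A = (16.8, -35.4). The perpendicularity gives AG at right angles to LA, so AG runs at 56.5°; with |AG| = 26.9, G = (31.6, -13.0). ∠AGH = 71.3° gives GH at 165° from the x-axis; with |GH| = 26.0, H = (6.48, -6.35). ∠GHS = 43.8° gives HS at -58.6° from the x-axis; with |HS| = 9.6, S = (11.5, -14.5). Then |LS| = |S − L| = 20.1.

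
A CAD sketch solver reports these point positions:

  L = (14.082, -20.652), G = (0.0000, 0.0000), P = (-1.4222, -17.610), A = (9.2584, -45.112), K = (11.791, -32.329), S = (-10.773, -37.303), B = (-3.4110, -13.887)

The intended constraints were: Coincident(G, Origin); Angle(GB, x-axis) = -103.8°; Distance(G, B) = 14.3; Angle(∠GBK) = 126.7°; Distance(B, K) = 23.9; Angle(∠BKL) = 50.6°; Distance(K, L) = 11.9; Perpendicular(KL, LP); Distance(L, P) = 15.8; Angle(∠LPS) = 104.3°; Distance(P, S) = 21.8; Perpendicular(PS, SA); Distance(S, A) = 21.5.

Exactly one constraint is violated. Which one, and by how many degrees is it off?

Perpendicular(PS, SA) — off by 4.10°.

G = (0.00, 0.00) ✓; GB at -103.8° ✓; |GB| = 14.30 ✓; ∠GBK = 126.7° ✓; |BK| = 23.90 ✓; ∠BKL = 50.60° ✓; |KL| = 11.90 ✓; ∠(KL, LP) = 90.00° ✓; |LP| = 15.80 ✓; ∠LPS = 104.3° ✓; |PS| = 21.80 ✓; ∠(PS, SA) = 94.10° ✗; |SA| = 21.50 ✓.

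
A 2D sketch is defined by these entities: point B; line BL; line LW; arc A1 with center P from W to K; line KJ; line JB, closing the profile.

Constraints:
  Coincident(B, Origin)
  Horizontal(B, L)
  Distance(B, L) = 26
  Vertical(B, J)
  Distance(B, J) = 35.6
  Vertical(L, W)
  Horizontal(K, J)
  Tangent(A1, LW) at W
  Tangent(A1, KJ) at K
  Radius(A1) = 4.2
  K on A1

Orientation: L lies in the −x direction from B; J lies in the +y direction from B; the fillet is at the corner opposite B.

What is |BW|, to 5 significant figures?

40.767

The virtual corner opposite B is at (-26.000, 35.600). The tangent condition forces PW to be normal to LW and A1 meets KJ tangentially, so PK is at right angles to KJ, with radius 4.2, so the center P sits 4.2 in from both sides at P = (-21.800, 31.400). That places the tangent points at W = (-26.000, 31.400) on LW and K = (-21.800, 35.600) on KJ. Then |BW| = |W − B| = 40.767.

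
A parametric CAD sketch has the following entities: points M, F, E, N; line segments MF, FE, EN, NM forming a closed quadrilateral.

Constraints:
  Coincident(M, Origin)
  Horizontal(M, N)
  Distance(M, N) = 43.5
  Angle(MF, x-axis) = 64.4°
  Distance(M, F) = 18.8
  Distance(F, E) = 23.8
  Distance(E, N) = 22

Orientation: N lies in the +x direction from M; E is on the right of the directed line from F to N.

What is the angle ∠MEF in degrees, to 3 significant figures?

48.4°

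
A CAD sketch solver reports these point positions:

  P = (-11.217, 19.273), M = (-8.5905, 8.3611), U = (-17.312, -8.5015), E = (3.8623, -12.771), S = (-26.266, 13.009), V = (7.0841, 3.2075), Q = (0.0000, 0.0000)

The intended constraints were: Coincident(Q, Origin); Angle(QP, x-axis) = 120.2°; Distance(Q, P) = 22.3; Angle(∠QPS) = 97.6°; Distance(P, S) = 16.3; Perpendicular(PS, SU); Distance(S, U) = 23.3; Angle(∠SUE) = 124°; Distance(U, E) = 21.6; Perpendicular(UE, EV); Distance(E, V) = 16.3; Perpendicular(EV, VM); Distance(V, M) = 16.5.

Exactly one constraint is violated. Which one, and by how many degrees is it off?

Perpendicular(EV, VM) — off by 6.80°.

Q = (0.00, 0.00) ✓; QP at 120.2° ✓; |QP| = 22.30 ✓; ∠QPS = 97.60° ✓; |PS| = 16.30 ✓; ∠(PS, SU) = 90.00° ✓; |SU| = 23.30 ✓; ∠SUE = 124.0° ✓; |UE| = 21.60 ✓; ∠(UE, EV) = 90.00° ✓; |EV| = 16.30 ✓; ∠(EV, VM) = 83.20° ✗; |VM| = 16.50 ✓.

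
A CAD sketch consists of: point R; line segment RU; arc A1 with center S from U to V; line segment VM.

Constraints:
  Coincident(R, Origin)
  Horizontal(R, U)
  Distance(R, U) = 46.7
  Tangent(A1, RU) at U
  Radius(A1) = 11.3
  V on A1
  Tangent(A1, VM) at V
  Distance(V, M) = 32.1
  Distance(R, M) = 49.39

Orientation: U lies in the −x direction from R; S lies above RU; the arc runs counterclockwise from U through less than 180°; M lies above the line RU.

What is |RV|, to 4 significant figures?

36.75

Checks: |SV| = 11.30 ✓; ∠(SV, VM) = 90.00° ✓; |VM| = 32.10 ✓; |RM| = 49.39 ✓.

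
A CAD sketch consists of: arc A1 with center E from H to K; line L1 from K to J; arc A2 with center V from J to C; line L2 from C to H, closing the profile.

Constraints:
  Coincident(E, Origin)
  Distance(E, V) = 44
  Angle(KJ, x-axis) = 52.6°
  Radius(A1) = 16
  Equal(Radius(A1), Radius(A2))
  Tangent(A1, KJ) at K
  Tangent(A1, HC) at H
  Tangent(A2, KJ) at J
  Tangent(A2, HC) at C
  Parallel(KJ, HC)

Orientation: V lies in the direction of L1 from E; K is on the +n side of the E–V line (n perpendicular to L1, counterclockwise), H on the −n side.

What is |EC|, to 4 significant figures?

46.82

The slot axis is L1's direction at 52.6°, so u = (cos 52.6°, sin 52.6°) = (0.6074, 0.7944) and n = (−sin 52.6°, cos 52.6°) = (-0.7944, 0.6074). E is at the origin and V lies 44.0 along u from E, so V = 44.0·u = (26.72, 34.95). Tangency of A1 to both parallel lines with radius 16.0 puts K and H at E ± 16.0·n: K = (-12.71, 9.718), H = (12.71, -9.718). Equal radii place J and C the same way about V: J = V + 16.0·n = (14.01, 44.67), C = V − 16.0·n = (39.44, 25.24). Then |EC| = |C − E| = 46.82.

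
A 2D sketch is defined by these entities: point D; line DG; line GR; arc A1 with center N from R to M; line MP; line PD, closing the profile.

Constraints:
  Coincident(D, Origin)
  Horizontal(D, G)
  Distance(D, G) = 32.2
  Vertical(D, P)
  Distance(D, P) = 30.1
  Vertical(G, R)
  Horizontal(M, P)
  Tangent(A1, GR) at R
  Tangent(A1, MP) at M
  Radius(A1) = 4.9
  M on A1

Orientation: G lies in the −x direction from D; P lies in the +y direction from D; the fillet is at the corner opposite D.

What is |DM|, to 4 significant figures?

40.64

The virtual corner opposite D is at (-32.20, 30.10). Since A1 is tangent to GR there, NR ⟂ GR and tangency of A1 to MP means the radius NM is perpendicular to MP, with radius 4.9, so the center N sits 4.9 in from both sides at N = (-27.30, 25.20). That places the tangent points at R = (-32.20, 25.20) on GR and M = (-27.30, 30.10) on MP. Then |DM| = |M − D| = 40.64.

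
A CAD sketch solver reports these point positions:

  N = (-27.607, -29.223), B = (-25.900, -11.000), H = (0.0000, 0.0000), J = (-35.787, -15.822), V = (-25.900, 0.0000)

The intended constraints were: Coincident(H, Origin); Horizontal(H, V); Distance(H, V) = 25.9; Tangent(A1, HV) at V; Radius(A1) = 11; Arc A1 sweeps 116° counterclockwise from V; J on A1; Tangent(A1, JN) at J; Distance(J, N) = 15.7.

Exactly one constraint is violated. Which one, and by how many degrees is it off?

Tangent(A1, JN) at J — off by 5.40°.

H = (0.00, 0.00) ✓; H.y = 0.00, V.y = 0.00 ✓; |HV| = 25.90 ✓; ∠(BV, VH) = 90.00° ✓; |BV| = 11.00 ✓; bearing(B→J) − bearing(B→V) = 116.0° ✓; |BJ| = 11.00 ✓; ∠(BJ, JN) = 84.60° ✗; |JN| = 15.70 ✓.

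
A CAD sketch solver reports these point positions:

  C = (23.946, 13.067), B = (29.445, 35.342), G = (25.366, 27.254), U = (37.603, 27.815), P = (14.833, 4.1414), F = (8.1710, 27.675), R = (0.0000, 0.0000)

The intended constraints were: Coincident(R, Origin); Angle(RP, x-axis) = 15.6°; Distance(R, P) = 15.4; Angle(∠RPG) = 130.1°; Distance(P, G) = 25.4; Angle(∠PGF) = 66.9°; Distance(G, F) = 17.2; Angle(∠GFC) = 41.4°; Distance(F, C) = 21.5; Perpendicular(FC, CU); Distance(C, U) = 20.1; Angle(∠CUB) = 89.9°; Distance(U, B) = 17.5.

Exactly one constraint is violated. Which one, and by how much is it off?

Distance(U, B) = 17.5 — off by 6.40.

R = (0.00, 0.00) ✓; RP at 15.60° ✓; |RP| = 15.40 ✓; ∠RPG = 130.1° ✓; |PG| = 25.40 ✓; ∠PGF = 66.90° ✓; |GF| = 17.20 ✓; ∠GFC = 41.40° ✓; |FC| = 21.50 ✓; ∠(FC, CU) = 90.00° ✓; |CU| = 20.10 ✓; ∠CUB = 89.90° ✓; |UB| = 11.10 ✗.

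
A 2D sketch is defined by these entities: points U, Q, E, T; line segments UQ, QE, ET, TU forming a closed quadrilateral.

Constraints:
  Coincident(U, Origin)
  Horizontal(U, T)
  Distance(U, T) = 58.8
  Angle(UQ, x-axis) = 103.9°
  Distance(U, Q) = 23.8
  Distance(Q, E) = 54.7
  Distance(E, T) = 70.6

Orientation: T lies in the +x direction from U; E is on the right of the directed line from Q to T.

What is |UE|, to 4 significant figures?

31.88

U is at the origin; U and T share the same y with |UT| = 58.8 and T in +x, so T = (58.8, 0). UQ runs at 103.9° with |UQ| = 23.8, so Q = (-5.717, 23.10). E is determined by |QE| = 54.7 and |ET| = 70.6 together: it lies at the intersection of circle(Q, 54.7) and circle(T, 70.6). With |QT| = 68.53, the foot of the radical line on QT is 19.73 from Q and the perpendicular offset is √(54.7² − 19.73²) = 51.02. Taking the right-of-QT solution: E = (-4.343, -31.58).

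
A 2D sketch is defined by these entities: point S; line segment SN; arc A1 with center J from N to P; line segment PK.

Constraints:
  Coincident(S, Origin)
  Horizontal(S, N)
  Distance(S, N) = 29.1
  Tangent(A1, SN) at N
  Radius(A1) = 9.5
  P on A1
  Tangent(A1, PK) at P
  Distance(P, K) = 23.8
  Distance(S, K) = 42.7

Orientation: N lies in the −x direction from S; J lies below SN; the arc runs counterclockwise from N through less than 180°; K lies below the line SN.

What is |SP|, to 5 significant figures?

39.915

Checks: |JP| = 9.500 ✓; ∠(JP, PK) = 90.00° ✓; |PK| = 23.80 ✓; |SK| = 42.70 ✓.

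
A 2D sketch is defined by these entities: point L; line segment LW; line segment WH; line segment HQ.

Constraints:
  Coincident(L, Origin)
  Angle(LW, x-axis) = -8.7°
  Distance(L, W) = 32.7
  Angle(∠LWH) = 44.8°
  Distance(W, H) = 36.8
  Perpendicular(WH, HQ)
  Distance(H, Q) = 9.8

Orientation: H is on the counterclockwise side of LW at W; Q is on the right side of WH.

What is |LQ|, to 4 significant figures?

35.54

∠LWH = 44.8°, so WH runs at -8.7° + (180° − 44.8°) = 126.5° from the x-axis; with |WH| = 36.8, H = W + 36.8·(cos 126.5°, sin 126.5°) = (10.43, 24.64). WH ⟂ HQ; with |HQ| = 9.8 on the right of WH, Q = H + 9.8·(0.8039, 0.5948) = (18.31, 30.46). Then |LQ| = |Q − L| = 35.54.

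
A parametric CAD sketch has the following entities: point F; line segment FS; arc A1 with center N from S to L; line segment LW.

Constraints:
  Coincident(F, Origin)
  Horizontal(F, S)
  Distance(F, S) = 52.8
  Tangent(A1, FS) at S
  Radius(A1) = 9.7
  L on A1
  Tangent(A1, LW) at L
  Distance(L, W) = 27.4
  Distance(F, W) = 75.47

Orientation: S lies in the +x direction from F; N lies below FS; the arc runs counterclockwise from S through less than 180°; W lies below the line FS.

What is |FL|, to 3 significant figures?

49.3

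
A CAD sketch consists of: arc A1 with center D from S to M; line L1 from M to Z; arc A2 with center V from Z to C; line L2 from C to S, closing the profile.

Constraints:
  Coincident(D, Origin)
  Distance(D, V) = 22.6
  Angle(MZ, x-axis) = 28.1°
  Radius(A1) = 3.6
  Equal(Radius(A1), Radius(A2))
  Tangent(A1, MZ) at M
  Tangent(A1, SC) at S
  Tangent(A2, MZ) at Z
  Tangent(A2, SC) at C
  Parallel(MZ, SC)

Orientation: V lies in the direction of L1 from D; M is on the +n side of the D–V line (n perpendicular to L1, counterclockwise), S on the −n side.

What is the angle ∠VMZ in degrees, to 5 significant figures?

9.0507°

The slot axis is L1's direction at 28.1°, so u = (cos 28.1°, sin 28.1°) = (0.88213, 0.47101) and n = (−sin 28.1°, cos 28.1°) = (-0.47101, 0.88213). D is at the origin and V lies 22.6 along u from D, so V = 22.6·u = (19.936, 10.645). Tangency of A1 to both parallel lines with radius 3.6 puts M and S at D ± 3.6·n: M = (-1.6956, 3.1757), S = (1.6956, -3.1757). Equal radii place Z and C the same way about V: Z = V + 3.6·n = (18.240, 13.821), C = V − 3.6·n = (21.632, 7.4692). Then cos ∠VMZ = MV·MZ / (|MV||MZ|), giving 9.0507°.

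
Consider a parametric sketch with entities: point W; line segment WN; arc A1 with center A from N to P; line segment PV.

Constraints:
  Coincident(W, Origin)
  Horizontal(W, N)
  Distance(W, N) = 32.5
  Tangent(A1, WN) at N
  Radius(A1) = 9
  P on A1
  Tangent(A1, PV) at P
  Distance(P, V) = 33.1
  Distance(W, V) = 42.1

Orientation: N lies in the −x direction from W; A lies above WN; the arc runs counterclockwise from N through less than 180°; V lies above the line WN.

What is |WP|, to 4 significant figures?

24.73

Checks: |AP| = 9.000 ✓; ∠(AP, PV) = 90.00° ✓; |PV| = 33.10 ✓; |WV| = 42.10 ✓.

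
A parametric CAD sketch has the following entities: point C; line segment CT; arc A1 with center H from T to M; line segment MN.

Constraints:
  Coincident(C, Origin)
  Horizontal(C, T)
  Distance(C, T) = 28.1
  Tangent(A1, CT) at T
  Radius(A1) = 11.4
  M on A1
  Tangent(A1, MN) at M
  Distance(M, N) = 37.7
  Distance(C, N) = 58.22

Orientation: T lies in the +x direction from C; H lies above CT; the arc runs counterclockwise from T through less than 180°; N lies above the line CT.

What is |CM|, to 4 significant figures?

41.68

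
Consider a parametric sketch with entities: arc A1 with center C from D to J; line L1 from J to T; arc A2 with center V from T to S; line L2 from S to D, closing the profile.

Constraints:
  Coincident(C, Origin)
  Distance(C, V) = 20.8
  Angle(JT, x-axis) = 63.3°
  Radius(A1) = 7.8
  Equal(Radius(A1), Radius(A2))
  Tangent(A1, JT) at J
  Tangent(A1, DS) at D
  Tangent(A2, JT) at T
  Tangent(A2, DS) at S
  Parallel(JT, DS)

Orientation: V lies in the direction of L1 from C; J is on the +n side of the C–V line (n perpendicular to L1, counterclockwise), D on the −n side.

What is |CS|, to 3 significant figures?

22.2

The slot axis is L1's direction at 63.3°, so u = (cos 63.3°, sin 63.3°) = (0.449, 0.893) and n = (−sin 63.3°, cos 63.3°) = (-0.893, 0.449). C is at the origin and V lies 20.8 along u from C, so V = 20.8·u = (9.35, 18.6). Tangency of A1 to both parallel lines with radius 7.8 puts J and D at C ± 7.8·n: J = (-6.97, 3.50), D = (6.97, -3.50). Equal radii place T and S the same way about V: T = V + 7.8·n = (2.38, 22.1), S = V − 7.8·n = (16.3, 15.1). Then |CS| = |S − C| = 22.2.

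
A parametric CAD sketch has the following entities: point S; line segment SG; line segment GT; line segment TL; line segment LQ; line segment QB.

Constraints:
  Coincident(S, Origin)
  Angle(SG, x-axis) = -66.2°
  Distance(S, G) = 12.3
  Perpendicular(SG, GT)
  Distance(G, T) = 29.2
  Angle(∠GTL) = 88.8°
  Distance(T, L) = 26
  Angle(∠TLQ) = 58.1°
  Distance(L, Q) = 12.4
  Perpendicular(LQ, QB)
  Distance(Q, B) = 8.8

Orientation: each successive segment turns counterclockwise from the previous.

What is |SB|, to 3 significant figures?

23.1

S is at the origin; SG runs at -66.2° with length 12.3, so G = (4.96, -11.3). SG is perpendicular to GT, so GT runs at 23.8°; with |GT| = 29.2, T = (31.7, 0.530). ∠GTL = 88.8° gives TL at 115° from the x-axis; with |TL| = 26.0, L = (20.7, 24.1). ∠TLQ = 58.1° gives LQ at -123° from the x-axis; with |LQ| = 12.4, Q = (13.9, 13.7). LQ is perpendicular to QB, so QB runs at -33.1°; with |QB| = 8.8, B = (21.3, 8.90). Then |SB| = |B − S| = 23.1.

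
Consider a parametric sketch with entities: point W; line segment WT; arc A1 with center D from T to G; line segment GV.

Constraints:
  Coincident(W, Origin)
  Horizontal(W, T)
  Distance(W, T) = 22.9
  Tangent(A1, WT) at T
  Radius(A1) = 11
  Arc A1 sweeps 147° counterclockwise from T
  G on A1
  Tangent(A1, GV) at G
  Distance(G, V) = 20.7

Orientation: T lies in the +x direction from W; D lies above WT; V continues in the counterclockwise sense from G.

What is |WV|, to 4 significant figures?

33.54

W is at the origin; W and T share the same y with |WT| = 22.9 and T on the +x side, so T = (22.90, 0.000). Tangency of A1 to WT means the radius DT is perpendicular to WT, so D = T + (0, 11) = (22.90, 11.00). On A1, T sits at bearing -90° from D; a 147° counterclockwise sweep puts G at bearing 57°, so G = D + 11.0·(cos 57°, sin 57°) = (28.89, 20.23). Since A1 is tangent to GV there, DG ⟂ GV, so GV runs along (−sin 57°, cos 57°); with |GV| = 20.7, V = (11.53, 31.50). Then |WV| = |V − W| = 33.54.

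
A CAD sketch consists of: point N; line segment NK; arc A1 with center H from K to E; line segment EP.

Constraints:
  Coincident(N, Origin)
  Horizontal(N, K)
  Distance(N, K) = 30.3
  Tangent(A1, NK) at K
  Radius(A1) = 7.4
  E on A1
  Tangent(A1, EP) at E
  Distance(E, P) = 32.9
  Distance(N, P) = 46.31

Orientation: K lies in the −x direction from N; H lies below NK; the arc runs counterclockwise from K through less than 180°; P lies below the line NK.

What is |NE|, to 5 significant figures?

38.465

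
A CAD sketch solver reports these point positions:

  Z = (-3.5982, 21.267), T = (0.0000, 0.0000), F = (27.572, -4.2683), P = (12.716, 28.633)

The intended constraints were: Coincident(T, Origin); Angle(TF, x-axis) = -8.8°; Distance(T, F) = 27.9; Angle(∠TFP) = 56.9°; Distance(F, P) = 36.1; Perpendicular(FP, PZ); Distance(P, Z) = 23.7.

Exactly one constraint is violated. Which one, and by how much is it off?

Distance(P, Z) = 23.7 — off by 5.80.

T = (0.00, 0.00) ✓; TF at -8.800° ✓; |TF| = 27.90 ✓; ∠TFP = 56.90° ✓; |FP| = 36.10 ✓; ∠(FP, PZ) = 90.00° ✓; |PZ| = 17.90 ✗.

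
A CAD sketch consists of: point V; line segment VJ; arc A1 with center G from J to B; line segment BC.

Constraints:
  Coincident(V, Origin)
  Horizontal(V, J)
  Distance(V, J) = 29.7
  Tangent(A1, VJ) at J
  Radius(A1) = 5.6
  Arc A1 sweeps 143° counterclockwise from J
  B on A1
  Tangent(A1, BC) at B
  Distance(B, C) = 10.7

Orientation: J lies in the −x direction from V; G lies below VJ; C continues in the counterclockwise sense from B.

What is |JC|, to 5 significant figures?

17.304

On A1, J sits at bearing 90° from G; a 143° counterclockwise sweep puts B at bearing 233°, so B = G + 5.6·(cos 233°, sin 233°) = (-33.070, -10.072). Since A1 is tangent to BC there, GB ⟂ BC, so BC runs along (−sin 233°, cos 233°); with |BC| = 10.7, C = (-24.525, -16.512). Then |JC| = |C − J| = 17.304.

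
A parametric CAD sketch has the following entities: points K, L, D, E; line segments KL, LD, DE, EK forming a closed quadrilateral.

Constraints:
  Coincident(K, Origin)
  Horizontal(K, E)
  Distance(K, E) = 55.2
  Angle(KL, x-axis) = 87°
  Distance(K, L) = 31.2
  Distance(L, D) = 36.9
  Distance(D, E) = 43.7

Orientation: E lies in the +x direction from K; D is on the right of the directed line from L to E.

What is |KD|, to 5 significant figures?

12.493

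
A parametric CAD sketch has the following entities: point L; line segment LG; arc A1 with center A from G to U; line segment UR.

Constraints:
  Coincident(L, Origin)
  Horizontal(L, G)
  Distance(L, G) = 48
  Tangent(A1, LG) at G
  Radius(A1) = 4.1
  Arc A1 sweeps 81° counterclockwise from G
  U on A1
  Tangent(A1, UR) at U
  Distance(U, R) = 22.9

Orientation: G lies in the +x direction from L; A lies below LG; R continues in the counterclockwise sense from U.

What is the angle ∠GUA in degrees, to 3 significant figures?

49.5°

L is at the origin; LG is horizontal with |LG| = 48.0 and G on the +x side, so G = (48.0, 0.00). A1 meets LG tangentially, so AG is at right angles to LG, so A = G + (0, -4.1) = (48.0, -4.10). On A1, G sits at bearing 90° from A; an 81° counterclockwise sweep puts U at bearing 171°, so U = A + 4.1·(cos 171°, sin 171°) = (44.0, -3.46). Then cos ∠GUA = UG·UA / (|UG||UA|), giving 49.5°.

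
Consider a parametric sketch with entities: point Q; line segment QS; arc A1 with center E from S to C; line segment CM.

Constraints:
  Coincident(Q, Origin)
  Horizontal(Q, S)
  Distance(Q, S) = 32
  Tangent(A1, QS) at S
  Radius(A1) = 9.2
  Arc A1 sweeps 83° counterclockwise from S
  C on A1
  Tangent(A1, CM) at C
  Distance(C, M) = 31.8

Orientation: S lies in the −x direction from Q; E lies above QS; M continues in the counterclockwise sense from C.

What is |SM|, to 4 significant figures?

41.72

Q is at the origin; QS is horizontal with |QS| = 32.0 and S on the −x side, so S = (-32.00, 0.000). The tangent condition forces ES to be normal to QS, so E = S + (0, 9.2) = (-32.00, 9.200). On A1, S sits at bearing -90° from E; an 83° counterclockwise sweep puts C at bearing -7°, so C = E + 9.2·(cos -7°, sin -7°) = (-22.87, 8.079). Tangency of A1 to CM means the radius EC is perpendicular to CM, so CM runs along (−sin -7°, cos -7°); with |CM| = 31.8, M = (-18.99, 39.64). Then |SM| = |M − S| = 41.72.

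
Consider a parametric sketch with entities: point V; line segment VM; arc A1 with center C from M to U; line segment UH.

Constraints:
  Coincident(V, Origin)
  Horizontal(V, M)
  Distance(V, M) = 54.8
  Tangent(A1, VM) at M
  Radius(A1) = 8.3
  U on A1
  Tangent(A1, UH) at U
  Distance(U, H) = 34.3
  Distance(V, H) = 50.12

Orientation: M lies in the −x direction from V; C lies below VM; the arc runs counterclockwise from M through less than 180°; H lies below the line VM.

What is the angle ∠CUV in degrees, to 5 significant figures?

36.033°

Checks: V.y = 0.00, M.y = 0.00 ✓; |CU| = 8.300 ✓; ∠(CU, UH) = 90.00° ✓; |UH| = 34.30 ✓; |VH| = 50.12 ✓.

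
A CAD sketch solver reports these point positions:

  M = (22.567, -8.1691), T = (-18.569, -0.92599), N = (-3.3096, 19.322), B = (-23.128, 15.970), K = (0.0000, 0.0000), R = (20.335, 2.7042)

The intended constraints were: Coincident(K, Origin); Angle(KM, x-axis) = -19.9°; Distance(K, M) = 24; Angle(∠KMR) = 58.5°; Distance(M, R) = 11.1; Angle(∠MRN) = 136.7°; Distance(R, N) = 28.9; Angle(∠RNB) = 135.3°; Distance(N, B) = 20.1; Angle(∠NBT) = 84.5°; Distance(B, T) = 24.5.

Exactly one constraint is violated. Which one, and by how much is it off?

Distance(B, T) = 24.5 — off by 7.00.

K = (0.00, 0.00) ✓; KM at -19.90° ✓; |KM| = 24.00 ✓; ∠KMR = 58.50° ✓; |MR| = 11.10 ✓; ∠MRN = 136.7° ✓; |RN| = 28.90 ✓; ∠RNB = 135.3° ✓; |NB| = 20.10 ✓; ∠NBT = 84.50° ✓; |BT| = 17.50 ✗.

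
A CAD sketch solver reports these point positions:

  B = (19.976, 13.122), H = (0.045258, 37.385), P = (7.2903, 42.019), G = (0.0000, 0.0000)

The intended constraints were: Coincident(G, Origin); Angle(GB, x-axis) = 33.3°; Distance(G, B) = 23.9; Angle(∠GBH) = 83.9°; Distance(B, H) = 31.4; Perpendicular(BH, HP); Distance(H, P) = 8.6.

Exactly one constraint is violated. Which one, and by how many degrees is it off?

Perpendicular(BH, HP) — off by 6.80°.

G = (0.00, 0.00) ✓; GB at 33.30° ✓; |GB| = 23.90 ✓; ∠GBH = 83.90° ✓; |BH| = 31.40 ✓; ∠(BH, HP) = 96.80° ✗; |HP| = 8.600 ✓.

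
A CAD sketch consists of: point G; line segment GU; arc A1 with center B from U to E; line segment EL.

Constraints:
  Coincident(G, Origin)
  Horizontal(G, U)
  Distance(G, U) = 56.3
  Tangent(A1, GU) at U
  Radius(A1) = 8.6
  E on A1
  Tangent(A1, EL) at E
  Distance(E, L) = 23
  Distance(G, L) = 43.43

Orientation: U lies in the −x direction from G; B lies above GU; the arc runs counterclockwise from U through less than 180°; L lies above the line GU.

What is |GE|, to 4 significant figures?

49.22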